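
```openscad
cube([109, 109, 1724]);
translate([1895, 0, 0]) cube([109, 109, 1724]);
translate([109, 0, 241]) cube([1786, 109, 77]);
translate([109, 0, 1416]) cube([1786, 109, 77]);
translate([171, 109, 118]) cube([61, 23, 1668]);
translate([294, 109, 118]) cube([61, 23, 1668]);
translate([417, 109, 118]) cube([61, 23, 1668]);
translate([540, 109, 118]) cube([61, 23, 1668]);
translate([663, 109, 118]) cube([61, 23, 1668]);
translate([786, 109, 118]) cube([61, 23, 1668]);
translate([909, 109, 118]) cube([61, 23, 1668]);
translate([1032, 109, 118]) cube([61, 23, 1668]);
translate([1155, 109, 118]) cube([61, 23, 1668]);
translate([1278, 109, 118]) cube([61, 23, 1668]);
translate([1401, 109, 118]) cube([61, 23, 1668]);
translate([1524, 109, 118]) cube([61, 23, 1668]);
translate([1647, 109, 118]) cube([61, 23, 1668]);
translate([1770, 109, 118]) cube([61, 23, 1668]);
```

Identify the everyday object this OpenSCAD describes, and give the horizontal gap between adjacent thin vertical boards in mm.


A fence section. The picket gap is 62 mm.

Two posts, two rails, 14 pickets — a fence section. Span 1786 mm holds 14 pickets of 61 mm with 15 equal gaps: ⌊(1786 − 14·61) / 15⌋ = 62 mm.


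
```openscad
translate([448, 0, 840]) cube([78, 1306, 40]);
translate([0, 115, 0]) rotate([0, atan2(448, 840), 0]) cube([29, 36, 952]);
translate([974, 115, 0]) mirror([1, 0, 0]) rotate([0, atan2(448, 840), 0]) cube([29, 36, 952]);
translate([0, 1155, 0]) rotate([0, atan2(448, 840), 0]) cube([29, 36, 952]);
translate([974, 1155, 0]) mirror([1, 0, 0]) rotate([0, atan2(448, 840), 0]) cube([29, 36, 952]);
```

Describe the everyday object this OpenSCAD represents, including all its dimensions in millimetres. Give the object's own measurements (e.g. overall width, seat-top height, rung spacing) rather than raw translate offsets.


A sawhorse. A 78×1306×40 mm beam (x, y, z) sits on two A-frame leg pairs. Each pair is two raked legs of 29×36 mm section (36 mm along y) splaying symmetrically in x. Each leg rises 840 mm vertically over 448 mm of horizontal reach and is 952 mm long along its own axis. Every leg's outer bottom edge rests on the floor and its outer top edge meets a bottom edge of the beam — the left legs (tilting toward +x) meet the beam's −x bottom edge, the right legs (their mirror images, tilting toward −x) meet its +x bottom edge — so the leg tops tuck under the beam, the beam's underside is 840 mm above the floor, and the feet are 974 mm apart outside-to-outside with the beam centred between them. The two leg pairs are set in 115 mm from either end of the beam.


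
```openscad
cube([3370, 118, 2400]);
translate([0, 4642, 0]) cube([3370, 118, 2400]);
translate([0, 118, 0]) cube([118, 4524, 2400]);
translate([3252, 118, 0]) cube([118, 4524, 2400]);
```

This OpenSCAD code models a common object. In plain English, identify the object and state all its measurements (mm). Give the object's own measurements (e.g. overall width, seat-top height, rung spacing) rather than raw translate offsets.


The wall frame of a small rectangular building: four walls, each 2400 mm tall and 118 mm thick, enclosing a footprint 3370 mm (x) by 4760 mm (y) outside-to-outside, with no floor or roof. The front and back walls (the −y and +y sides) span the full width; the two side walls fit between them.


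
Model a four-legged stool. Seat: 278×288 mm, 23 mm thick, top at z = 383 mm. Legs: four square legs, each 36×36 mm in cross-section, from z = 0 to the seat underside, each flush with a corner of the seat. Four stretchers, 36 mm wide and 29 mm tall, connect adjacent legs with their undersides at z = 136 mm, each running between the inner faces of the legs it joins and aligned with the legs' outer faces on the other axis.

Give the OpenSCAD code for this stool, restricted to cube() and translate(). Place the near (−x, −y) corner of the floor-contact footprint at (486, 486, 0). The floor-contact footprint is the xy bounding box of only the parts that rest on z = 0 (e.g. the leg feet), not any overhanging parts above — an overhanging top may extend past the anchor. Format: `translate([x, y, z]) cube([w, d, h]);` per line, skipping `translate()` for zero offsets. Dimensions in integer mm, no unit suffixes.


translate([486, 486, 360]) cube([278, 288, 23]);
translate([486, 486, 0]) cube([36, 36, 360]);
translate([728, 486, 0]) cube([36, 36, 360]);
translate([486, 738, 0]) cube([36, 36, 360]);
translate([728, 738, 0]) cube([36, 36, 360]);
translate([522, 486, 136]) cube([206, 36, 29]);
translate([522, 738, 136]) cube([206, 36, 29]);
translate([486, 522, 136]) cube([36, 216, 29]);
translate([728, 522, 136]) cube([36, 216, 29]);


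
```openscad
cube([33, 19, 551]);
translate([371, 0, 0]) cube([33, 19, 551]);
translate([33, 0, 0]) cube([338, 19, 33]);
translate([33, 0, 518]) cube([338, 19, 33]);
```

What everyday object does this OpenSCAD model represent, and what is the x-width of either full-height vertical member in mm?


A picture frame. The border width is 33 mm.

Four thin pieces enclosing a rectangular opening — a picture frame. The two full-height stiles are 551 mm tall; the top rail sits at z = 518 and is 33 mm tall, so the border above the opening is 551 − 518 = 33 mm, matching the stile x-width.


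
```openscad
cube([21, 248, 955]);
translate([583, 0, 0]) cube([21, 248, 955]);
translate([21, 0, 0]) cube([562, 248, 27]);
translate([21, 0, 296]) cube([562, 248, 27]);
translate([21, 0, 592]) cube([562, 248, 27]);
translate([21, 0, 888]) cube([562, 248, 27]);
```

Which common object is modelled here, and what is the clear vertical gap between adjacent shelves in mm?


A bookshelf. The clear shelf gap is 269 mm.

Two tall side panels with 4 horizontal boards between them — a bookshelf. The first two shelf undersides are at z = 0 and z = 296; with shelf thickness 27, the clear gap is 296 − 0 − 27 = 269 mm.


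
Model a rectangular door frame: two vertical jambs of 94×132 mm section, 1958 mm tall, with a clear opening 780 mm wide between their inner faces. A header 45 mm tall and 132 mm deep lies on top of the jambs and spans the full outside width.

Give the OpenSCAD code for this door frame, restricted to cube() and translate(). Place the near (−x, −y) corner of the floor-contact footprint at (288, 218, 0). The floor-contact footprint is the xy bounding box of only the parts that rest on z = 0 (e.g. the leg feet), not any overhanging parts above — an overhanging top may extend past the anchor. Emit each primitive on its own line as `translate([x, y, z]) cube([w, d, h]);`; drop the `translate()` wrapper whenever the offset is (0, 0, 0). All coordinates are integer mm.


translate([288, 218, 0]) cube([94, 132, 1958]);
translate([1162, 218, 0]) cube([94, 132, 1958]);
translate([288, 218, 1958]) cube([968, 132, 45]);


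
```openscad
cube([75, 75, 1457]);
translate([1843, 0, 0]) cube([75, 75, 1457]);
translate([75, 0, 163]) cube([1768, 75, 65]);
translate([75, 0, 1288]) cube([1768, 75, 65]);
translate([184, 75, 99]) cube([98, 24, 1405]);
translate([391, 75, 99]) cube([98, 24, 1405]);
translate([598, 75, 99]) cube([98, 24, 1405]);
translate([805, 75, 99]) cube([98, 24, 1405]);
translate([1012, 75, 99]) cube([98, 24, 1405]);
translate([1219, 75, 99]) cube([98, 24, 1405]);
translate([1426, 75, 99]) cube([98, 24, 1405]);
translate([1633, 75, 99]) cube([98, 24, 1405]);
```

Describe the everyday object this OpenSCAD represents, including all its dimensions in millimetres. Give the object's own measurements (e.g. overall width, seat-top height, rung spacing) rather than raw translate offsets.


A fence section. Two 75×75 mm posts, 1457 mm tall, stand on the floor with a clear span of 1768 mm between their inner faces. Two horizontal rails of 75×65 mm section span the gap between the posts with their undersides at z = 163 mm and z = 1288 mm, flush with the posts' −y face. 8 pickets, each 98 mm wide, 24 mm thick and 1405 mm tall, are fixed to the +y face of the rails with their bottoms at z = 99 mm, spaced across the span with a 109 mm gap after the −x post and between neighbouring pickets, with 112 mm left before the +x post.


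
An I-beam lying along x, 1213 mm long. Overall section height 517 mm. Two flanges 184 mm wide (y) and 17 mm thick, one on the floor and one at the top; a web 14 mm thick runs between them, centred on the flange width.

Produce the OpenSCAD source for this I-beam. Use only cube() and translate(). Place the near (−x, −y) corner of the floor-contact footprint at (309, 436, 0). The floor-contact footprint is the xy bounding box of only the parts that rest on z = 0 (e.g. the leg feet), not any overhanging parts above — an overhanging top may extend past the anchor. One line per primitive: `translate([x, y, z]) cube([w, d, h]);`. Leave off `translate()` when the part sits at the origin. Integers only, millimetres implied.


translate([309, 436, 0]) cube([1213, 184, 17]);
translate([309, 521, 17]) cube([1213, 14, 483]);
translate([309, 436, 500]) cube([1213, 184, 17]);


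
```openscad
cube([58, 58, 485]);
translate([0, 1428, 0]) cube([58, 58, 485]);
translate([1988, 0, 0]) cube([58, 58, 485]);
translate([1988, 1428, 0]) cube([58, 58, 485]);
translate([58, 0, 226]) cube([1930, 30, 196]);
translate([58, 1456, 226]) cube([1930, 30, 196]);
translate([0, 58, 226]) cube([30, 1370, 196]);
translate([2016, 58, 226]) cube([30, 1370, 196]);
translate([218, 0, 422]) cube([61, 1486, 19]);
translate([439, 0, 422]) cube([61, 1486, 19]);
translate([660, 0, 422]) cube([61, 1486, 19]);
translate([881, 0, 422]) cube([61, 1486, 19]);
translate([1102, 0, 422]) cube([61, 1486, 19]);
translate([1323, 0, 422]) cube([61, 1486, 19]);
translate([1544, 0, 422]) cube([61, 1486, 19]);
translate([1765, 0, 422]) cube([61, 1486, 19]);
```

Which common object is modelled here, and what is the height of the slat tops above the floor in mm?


A bed frame. The slat-top height is 441 mm.

Four posts, four rails, and a row of slats — a bed frame. Slats sit on the rails at z = 226 + 196 = 422; with slat thickness 19, the top is 441 mm.


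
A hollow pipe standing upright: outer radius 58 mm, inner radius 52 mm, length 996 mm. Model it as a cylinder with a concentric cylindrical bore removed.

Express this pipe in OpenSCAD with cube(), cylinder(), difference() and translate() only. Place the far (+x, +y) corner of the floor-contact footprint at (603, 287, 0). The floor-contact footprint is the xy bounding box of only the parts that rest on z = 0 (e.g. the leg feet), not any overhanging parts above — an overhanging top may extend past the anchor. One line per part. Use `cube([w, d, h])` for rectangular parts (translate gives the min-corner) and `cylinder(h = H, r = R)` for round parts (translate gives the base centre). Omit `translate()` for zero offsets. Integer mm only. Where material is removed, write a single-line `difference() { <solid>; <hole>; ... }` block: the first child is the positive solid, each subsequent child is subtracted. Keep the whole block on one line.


difference() { translate([545, 229, 0]) cylinder(h = 996, r = 58); translate([545, 229, 0]) cylinder(h = 996, r = 52); }


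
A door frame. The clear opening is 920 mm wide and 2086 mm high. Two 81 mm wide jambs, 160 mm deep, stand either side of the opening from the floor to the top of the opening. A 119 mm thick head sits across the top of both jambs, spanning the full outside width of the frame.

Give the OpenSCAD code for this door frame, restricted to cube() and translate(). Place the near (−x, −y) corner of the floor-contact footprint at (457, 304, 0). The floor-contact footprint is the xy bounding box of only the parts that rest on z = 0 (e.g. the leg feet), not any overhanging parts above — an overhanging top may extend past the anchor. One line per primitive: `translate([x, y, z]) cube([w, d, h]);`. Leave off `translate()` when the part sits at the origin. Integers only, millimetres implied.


translate([457, 304, 0]) cube([81, 160, 2086]);
translate([1458, 304, 0]) cube([81, 160, 2086]);
translate([457, 304, 2086]) cube([1082, 160, 119]);


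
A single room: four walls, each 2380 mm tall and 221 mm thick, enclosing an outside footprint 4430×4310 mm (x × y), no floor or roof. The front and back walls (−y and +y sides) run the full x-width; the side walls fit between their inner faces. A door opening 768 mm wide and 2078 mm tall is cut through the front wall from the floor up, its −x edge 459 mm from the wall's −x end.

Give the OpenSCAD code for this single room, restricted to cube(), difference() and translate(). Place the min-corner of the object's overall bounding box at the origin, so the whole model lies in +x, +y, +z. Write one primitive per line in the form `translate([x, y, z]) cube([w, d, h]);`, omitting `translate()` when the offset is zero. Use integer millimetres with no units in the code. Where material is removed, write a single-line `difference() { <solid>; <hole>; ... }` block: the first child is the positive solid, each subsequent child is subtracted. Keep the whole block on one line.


difference() { cube([4430, 221, 2380]); translate([459, 0, 0]) cube([768, 221, 2078]); }
translate([0, 4089, 0]) cube([4430, 221, 2380]);
translate([0, 221, 0]) cube([221, 3868, 2380]);
translate([4209, 221, 0]) cube([221, 3868, 2380]);


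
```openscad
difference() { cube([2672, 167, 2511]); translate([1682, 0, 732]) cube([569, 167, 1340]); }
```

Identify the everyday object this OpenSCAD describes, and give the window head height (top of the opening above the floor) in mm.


A wall with a window opening. The window head height is 2072 mm.

A wall with a rectangular opening subtracted — a window. Sill at z = 732, opening 1340 mm tall, so the head is at 732 + 1340 = 2072 mm.


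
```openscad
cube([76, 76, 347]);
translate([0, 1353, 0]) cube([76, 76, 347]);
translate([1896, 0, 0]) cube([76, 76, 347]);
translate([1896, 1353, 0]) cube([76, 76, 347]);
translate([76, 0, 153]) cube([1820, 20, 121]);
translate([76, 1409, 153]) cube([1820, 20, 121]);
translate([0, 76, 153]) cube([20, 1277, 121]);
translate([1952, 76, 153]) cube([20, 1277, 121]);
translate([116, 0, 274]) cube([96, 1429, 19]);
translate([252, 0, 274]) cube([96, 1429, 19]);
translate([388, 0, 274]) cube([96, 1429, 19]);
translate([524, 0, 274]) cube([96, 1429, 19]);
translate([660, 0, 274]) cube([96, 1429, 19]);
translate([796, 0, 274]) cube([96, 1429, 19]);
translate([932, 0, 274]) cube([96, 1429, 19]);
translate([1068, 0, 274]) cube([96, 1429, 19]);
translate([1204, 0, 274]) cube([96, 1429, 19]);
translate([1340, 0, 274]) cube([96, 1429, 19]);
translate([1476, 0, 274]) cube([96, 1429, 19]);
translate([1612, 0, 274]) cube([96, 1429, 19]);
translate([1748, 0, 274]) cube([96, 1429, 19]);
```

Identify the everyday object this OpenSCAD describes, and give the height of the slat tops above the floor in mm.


A bed frame. The slat-top height is 293 mm.

Four posts, four rails, and a row of slats — a bed frame. Slats sit on the rails at z = 153 + 121 = 274; with slat thickness 19, the top is 293 mm.


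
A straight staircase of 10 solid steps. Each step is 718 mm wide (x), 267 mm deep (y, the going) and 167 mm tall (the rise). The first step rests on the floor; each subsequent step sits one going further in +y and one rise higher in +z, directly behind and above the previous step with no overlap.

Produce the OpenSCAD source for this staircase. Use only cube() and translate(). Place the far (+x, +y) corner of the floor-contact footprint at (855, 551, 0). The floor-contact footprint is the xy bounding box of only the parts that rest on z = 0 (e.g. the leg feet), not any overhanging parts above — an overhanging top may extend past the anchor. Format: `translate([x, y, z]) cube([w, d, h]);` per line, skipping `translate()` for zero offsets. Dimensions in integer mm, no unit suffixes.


translate([137, 284, 0]) cube([718, 267, 167]);
translate([137, 551, 167]) cube([718, 267, 167]);
translate([137, 818, 334]) cube([718, 267, 167]);
translate([137, 1085, 501]) cube([718, 267, 167]);
translate([137, 1352, 668]) cube([718, 267, 167]);
translate([137, 1619, 835]) cube([718, 267, 167]);
translate([137, 1886, 1002]) cube([718, 267, 167]);
translate([137, 2153, 1169]) cube([718, 267, 167]);
translate([137, 2420, 1336]) cube([718, 267, 167]);
translate([137, 2687, 1503]) cube([718, 267, 167]);


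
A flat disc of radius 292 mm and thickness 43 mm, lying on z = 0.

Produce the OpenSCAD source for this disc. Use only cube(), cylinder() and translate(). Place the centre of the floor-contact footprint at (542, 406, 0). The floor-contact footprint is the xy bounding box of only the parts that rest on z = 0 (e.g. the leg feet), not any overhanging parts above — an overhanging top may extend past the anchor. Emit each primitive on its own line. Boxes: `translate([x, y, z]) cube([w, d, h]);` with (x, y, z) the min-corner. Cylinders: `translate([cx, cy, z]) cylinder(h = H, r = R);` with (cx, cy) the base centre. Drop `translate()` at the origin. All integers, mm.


translate([542, 406, 0]) cylinder(h = 43, r = 292);


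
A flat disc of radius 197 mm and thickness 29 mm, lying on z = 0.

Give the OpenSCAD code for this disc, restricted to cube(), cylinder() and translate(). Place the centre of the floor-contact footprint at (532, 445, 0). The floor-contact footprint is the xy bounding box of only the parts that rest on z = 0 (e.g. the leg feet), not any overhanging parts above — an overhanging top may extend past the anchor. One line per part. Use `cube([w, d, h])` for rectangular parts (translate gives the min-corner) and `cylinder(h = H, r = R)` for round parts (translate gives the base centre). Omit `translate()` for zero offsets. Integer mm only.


translate([532, 445, 0]) cylinder(h = 29, r = 197);


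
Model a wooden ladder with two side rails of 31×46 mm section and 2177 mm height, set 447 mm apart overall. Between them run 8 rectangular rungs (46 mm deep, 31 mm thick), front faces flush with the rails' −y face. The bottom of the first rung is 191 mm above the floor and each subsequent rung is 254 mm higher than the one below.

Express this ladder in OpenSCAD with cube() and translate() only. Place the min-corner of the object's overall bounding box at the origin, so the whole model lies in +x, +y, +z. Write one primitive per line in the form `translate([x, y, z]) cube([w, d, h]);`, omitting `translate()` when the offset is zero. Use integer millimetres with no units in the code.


// rung span = 447 - 2*31 = 385
// rung[k] z = 191 + k*254
cube([31, 46, 2177]);
translate([416, 0, 0]) cube([31, 46, 2177]);
translate([31, 0, 191]) cube([385, 46, 31]);
translate([31, 0, 445]) cube([385, 46, 31]);
translate([31, 0, 699]) cube([385, 46, 31]);
translate([31, 0, 953]) cube([385, 46, 31]);
translate([31, 0, 1207]) cube([385, 46, 31]);
translate([31, 0, 1461]) cube([385, 46, 31]);
translate([31, 0, 1715]) cube([385, 46, 31]);
translate([31, 0, 1969]) cube([385, 46, 31]);


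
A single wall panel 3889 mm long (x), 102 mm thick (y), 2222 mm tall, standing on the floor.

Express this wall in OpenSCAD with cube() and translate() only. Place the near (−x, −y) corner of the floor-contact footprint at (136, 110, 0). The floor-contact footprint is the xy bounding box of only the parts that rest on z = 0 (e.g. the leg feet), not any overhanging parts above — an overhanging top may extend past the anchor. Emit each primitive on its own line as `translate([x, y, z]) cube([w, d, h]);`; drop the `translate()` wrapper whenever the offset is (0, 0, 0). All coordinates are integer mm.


translate([136, 110, 0]) cube([3889, 102, 2222]);


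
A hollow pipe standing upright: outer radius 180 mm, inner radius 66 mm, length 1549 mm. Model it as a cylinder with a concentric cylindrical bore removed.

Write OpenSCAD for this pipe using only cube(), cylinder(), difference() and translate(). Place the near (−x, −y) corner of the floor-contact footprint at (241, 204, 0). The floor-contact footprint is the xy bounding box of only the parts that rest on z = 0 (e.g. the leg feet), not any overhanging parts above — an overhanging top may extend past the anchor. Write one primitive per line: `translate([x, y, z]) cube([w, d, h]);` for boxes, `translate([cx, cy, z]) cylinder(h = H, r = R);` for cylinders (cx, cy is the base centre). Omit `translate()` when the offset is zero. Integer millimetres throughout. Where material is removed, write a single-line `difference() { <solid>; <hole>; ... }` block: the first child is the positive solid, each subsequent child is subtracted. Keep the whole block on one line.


difference() { translate([421, 384, 0]) cylinder(h = 1549, r = 180); translate([421, 384, 0]) cylinder(h = 1549, r = 66); }


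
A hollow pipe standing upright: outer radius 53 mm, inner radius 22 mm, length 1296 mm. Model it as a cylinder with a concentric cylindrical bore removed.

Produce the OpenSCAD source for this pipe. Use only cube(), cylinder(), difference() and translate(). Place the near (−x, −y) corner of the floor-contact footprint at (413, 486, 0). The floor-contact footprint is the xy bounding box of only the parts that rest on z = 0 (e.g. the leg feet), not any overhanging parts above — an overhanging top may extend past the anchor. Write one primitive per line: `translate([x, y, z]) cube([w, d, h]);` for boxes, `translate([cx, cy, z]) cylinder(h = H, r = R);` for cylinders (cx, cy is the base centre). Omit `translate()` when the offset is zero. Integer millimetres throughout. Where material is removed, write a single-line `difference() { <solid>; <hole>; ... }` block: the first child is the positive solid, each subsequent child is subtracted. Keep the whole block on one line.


difference() { translate([466, 539, 0]) cylinder(h = 1296, r = 53); translate([466, 539, 0]) cylinder(h = 1296, r = 22); }


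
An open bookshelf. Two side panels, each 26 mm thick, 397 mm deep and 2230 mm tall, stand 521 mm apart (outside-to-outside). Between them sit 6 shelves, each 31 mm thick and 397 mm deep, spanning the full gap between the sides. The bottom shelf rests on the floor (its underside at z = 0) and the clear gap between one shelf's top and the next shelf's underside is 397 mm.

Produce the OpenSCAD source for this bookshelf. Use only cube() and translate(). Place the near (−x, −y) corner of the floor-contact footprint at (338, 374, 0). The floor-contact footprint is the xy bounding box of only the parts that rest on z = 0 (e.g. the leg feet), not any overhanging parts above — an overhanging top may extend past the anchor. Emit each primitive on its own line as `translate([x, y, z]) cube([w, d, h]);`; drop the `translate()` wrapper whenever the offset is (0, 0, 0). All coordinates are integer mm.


translate([338, 374, 0]) cube([26, 397, 2230]);
translate([833, 374, 0]) cube([26, 397, 2230]);
translate([364, 374, 0]) cube([469, 397, 31]);
translate([364, 374, 428]) cube([469, 397, 31]);
translate([364, 374, 856]) cube([469, 397, 31]);
translate([364, 374, 1284]) cube([469, 397, 31]);
translate([364, 374, 1712]) cube([469, 397, 31]);
translate([364, 374, 2140]) cube([469, 397, 31]);


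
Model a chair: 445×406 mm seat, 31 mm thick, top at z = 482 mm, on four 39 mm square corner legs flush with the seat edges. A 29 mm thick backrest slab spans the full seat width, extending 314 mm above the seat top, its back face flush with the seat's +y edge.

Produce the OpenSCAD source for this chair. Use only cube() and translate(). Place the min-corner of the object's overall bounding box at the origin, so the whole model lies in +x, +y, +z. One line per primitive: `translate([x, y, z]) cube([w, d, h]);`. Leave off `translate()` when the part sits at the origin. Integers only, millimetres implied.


translate([0, 0, 451]) cube([445, 406, 31]);
cube([39, 39, 451]);
translate([406, 0, 0]) cube([39, 39, 451]);
translate([0, 367, 0]) cube([39, 39, 451]);
translate([406, 367, 0]) cube([39, 39, 451]);
translate([0, 377, 482]) cube([445, 29, 314]);


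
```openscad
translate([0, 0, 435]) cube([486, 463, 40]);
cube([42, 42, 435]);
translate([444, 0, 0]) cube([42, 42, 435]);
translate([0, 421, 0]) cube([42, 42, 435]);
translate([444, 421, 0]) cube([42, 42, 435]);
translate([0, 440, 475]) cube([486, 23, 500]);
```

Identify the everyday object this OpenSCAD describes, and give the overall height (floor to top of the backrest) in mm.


A chair. The overall height is 975 mm.

A slab on four corner posts with a tall panel at the back — a chair. The seat slab sits at z = 435 with thickness 40, and the 500 mm backrest starts at the seat top, so the overall height is 435 + 40 + 500 = 975 mm.


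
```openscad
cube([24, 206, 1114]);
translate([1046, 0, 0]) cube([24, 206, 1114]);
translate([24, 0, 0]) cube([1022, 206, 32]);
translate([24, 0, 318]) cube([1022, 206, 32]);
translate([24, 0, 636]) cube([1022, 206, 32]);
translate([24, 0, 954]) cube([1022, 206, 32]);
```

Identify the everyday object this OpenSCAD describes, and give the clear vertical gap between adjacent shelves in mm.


A bookshelf. The clear shelf gap is 286 mm.

Two tall side panels with 4 horizontal boards between them — a bookshelf. The first two shelf undersides are at z = 0 and z = 318; with shelf thickness 32, the clear gap is 318 − 0 − 32 = 286 mm.


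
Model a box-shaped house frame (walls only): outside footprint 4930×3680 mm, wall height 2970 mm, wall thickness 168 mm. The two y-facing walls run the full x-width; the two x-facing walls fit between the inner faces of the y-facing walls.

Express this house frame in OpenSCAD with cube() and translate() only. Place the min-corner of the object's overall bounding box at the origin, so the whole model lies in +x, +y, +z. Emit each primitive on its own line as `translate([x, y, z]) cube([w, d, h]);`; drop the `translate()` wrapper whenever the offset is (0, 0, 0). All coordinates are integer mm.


cube([4930, 168, 2970]);
translate([0, 3512, 0]) cube([4930, 168, 2970]);
translate([0, 168, 0]) cube([168, 3344, 2970]);
translate([4762, 168, 0]) cube([168, 3344, 2970]);


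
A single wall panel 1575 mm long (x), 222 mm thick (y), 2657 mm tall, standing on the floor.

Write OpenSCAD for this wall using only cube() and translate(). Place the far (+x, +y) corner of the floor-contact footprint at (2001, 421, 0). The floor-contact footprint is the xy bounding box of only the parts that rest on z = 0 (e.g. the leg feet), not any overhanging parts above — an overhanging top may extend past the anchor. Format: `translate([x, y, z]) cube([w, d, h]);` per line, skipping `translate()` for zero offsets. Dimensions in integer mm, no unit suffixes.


translate([426, 199, 0]) cube([1575, 222, 2657]);


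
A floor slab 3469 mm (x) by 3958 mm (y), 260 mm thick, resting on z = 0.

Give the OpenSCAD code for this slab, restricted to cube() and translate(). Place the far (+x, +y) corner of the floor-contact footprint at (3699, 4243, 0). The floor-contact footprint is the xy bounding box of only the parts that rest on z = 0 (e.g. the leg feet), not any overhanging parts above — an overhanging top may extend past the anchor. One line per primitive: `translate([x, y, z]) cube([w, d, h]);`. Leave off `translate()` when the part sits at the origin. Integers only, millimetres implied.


translate([230, 285, 0]) cube([3469, 3958, 260]);


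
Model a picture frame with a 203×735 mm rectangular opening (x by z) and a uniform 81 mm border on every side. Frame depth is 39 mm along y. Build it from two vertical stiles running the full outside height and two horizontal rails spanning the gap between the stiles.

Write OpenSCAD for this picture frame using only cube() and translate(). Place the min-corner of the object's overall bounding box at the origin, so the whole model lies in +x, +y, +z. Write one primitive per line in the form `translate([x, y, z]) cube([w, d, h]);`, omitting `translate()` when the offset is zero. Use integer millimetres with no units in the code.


cube([81, 39, 897]);
translate([284, 0, 0]) cube([81, 39, 897]);
translate([81, 0, 0]) cube([203, 39, 81]);
translate([81, 0, 816]) cube([203, 39, 81]);


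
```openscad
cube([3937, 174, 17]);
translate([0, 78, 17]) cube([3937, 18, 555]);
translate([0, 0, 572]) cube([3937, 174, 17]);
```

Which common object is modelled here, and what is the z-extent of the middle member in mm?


An I-beam. The web height is 555 mm.

Two wide flanges with a thin centred web — an I-beam. Overall 589 mm minus two 17 mm flanges gives a web of 589 − 2·17 = 555 mm.


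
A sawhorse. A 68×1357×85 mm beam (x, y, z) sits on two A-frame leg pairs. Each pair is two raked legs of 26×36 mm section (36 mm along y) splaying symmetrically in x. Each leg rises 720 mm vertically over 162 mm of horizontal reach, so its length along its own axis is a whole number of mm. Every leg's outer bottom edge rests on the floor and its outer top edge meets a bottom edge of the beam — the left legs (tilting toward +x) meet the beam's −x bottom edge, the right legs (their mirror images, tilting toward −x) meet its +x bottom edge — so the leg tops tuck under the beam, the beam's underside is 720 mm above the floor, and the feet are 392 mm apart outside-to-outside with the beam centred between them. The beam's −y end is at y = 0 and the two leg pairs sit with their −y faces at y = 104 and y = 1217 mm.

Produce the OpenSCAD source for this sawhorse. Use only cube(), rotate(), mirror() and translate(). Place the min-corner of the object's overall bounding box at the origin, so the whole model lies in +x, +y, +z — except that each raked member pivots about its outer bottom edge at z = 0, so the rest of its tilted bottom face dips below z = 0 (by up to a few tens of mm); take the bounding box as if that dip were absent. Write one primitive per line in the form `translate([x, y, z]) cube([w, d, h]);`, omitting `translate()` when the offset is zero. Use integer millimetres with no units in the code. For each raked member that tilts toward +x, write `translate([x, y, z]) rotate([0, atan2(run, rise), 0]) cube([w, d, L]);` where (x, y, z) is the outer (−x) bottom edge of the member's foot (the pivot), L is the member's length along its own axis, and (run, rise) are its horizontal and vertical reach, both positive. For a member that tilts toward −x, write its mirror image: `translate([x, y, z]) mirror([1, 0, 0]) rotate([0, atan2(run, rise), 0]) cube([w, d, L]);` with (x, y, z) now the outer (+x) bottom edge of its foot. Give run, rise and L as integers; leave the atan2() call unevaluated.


translate([162, 0, 720]) cube([68, 1357, 85]);
translate([0, 104, 0]) rotate([0, atan2(162, 720), 0]) cube([26, 36, 738]);
translate([392, 104, 0]) mirror([1, 0, 0]) rotate([0, atan2(162, 720), 0]) cube([26, 36, 738]);
translate([0, 1217, 0]) rotate([0, atan2(162, 720), 0]) cube([26, 36, 738]);
translate([392, 1217, 0]) mirror([1, 0, 0]) rotate([0, atan2(162, 720), 0]) cube([26, 36, 738]);


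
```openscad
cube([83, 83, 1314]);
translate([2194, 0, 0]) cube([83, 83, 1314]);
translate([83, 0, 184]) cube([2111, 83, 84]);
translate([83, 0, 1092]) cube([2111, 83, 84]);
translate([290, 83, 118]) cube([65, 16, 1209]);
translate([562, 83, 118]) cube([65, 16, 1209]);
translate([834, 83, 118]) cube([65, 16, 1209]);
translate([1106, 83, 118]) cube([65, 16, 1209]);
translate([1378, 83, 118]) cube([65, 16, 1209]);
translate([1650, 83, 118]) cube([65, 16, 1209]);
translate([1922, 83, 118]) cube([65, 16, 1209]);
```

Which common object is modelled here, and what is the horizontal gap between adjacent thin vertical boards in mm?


A fence section. The picket gap is 207 mm.

Two posts, two rails, 7 pickets — a fence section. Span 2111 mm holds 7 pickets of 65 mm with 8 equal gaps: ⌊(2111 − 7·65) / 8⌋ = 207 mm.


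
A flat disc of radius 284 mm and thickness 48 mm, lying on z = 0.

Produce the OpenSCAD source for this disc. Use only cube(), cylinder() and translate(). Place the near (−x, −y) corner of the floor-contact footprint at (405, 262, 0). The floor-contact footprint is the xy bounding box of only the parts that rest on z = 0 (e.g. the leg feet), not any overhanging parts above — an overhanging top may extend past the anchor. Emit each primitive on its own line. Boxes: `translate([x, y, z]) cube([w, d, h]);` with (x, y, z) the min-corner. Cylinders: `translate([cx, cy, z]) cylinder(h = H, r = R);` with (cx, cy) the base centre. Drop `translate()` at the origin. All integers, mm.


translate([689, 546, 0]) cylinder(h = 48, r = 284);


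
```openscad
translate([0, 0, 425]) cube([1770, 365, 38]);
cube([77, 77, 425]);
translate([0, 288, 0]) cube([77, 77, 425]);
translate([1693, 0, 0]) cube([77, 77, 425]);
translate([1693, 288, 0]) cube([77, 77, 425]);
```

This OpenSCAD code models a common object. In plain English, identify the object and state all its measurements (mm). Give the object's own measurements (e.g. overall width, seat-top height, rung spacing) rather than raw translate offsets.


A bench: a 1770×365 mm seat slab, 38 mm thick, top at z = 463 mm, on four 77×77 mm square legs flush with the seat corners and standing on z = 0.


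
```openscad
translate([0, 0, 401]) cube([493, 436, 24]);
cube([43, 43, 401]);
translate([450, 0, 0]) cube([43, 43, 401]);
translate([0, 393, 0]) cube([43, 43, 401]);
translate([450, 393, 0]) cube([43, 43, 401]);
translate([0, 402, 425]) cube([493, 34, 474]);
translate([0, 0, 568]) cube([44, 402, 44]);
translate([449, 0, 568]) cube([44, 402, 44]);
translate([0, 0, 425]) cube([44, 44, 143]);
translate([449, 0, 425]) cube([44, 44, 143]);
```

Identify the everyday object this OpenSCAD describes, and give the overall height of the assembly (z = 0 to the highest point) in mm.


A chair. The overall height is 899 mm.

A slab on four corner posts with a tall panel at the back — a chair. The seat slab sits at z = 401 with thickness 24, and the 474 mm backrest starts at the seat top, so the overall height is 401 + 24 + 474 = 899 mm.


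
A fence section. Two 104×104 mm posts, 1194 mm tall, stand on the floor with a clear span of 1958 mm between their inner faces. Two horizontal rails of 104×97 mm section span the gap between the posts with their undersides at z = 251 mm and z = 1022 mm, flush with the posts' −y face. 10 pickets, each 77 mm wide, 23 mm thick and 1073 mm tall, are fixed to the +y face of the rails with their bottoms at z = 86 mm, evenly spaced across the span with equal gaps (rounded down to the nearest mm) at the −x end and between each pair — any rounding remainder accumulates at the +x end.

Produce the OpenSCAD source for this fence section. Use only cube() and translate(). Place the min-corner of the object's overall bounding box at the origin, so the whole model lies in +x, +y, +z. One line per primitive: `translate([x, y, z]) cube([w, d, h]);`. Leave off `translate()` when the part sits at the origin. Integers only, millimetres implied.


cube([104, 104, 1194]);
translate([2062, 0, 0]) cube([104, 104, 1194]);
translate([104, 0, 251]) cube([1958, 104, 97]);
translate([104, 0, 1022]) cube([1958, 104, 97]);
translate([212, 104, 86]) cube([77, 23, 1073]);
translate([397, 104, 86]) cube([77, 23, 1073]);
translate([582, 104, 86]) cube([77, 23, 1073]);
translate([767, 104, 86]) cube([77, 23, 1073]);
translate([952, 104, 86]) cube([77, 23, 1073]);
translate([1137, 104, 86]) cube([77, 23, 1073]);
translate([1322, 104, 86]) cube([77, 23, 1073]);
translate([1507, 104, 86]) cube([77, 23, 1073]);
translate([1692, 104, 86]) cube([77, 23, 1073]);
translate([1877, 104, 86]) cube([77, 23, 1073]);


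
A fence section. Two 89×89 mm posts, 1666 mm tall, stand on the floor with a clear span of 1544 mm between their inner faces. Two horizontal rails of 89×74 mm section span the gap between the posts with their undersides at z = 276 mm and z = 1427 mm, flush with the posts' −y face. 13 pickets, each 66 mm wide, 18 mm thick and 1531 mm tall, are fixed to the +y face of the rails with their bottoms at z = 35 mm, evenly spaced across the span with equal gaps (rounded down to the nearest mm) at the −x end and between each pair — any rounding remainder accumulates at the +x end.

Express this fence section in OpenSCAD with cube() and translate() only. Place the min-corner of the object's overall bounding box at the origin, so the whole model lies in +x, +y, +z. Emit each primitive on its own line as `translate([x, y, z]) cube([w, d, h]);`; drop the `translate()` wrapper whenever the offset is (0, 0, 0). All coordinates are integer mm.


cube([89, 89, 1666]);
translate([1633, 0, 0]) cube([89, 89, 1666]);
translate([89, 0, 276]) cube([1544, 89, 74]);
translate([89, 0, 1427]) cube([1544, 89, 74]);
translate([138, 89, 35]) cube([66, 18, 1531]);
translate([253, 89, 35]) cube([66, 18, 1531]);
translate([368, 89, 35]) cube([66, 18, 1531]);
translate([483, 89, 35]) cube([66, 18, 1531]);
translate([598, 89, 35]) cube([66, 18, 1531]);
translate([713, 89, 35]) cube([66, 18, 1531]);
translate([828, 89, 35]) cube([66, 18, 1531]);
translate([943, 89, 35]) cube([66, 18, 1531]);
translate([1058, 89, 35]) cube([66, 18, 1531]);
translate([1173, 89, 35]) cube([66, 18, 1531]);
translate([1288, 89, 35]) cube([66, 18, 1531]);
translate([1403, 89, 35]) cube([66, 18, 1531]);
translate([1518, 89, 35]) cube([66, 18, 1531]);


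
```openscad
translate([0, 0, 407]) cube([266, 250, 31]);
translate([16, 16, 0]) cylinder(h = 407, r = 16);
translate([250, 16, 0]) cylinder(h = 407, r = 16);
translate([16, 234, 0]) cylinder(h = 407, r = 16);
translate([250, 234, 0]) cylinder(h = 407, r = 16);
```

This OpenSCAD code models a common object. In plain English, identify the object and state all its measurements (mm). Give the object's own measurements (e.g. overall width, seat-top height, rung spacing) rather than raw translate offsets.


A simple wooden stool: a rectangular seat 266 mm (x) by 250 mm (y), 31 mm thick, top face at z = 438 mm, on four round legs, each 32 mm in diameter. The legs rest on z = 0, each leg's axis is inset half a diameter from the nearest pair of seat edges (so the leg's bounding box is flush with the corner).


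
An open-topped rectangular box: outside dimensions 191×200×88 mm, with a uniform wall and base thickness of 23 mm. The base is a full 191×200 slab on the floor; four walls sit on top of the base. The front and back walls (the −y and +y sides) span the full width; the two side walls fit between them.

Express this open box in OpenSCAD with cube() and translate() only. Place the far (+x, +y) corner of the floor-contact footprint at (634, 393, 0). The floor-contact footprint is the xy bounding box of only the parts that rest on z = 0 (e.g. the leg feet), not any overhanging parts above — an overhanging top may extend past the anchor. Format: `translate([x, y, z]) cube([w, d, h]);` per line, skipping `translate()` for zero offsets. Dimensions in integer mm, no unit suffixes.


translate([443, 193, 0]) cube([191, 200, 23]);
translate([443, 193, 23]) cube([191, 23, 65]);
translate([443, 370, 23]) cube([191, 23, 65]);
translate([443, 216, 23]) cube([23, 154, 65]);
translate([611, 216, 23]) cube([23, 154, 65]);


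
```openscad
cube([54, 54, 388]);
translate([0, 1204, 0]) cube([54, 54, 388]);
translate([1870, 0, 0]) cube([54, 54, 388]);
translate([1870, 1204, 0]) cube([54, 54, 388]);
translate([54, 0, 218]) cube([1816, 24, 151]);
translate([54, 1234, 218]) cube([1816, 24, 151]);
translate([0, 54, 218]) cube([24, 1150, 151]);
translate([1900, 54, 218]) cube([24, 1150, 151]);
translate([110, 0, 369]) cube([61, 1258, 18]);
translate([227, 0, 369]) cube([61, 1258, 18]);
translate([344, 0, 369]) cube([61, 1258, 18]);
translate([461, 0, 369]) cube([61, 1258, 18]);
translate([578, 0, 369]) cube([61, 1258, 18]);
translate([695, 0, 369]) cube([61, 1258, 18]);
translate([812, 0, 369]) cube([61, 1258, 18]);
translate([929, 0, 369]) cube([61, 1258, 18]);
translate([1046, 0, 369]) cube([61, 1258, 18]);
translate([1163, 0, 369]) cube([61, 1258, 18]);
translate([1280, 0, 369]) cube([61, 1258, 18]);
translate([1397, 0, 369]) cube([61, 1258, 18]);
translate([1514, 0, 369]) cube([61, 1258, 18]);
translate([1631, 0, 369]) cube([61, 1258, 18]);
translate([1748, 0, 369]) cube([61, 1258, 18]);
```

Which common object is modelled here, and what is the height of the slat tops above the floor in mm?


A bed frame. The slat-top height is 387 mm.

Four posts, four rails, and a row of slats — a bed frame. Slats sit on the rails at z = 218 + 151 = 369; with slat thickness 18, the top is 387 mm.
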